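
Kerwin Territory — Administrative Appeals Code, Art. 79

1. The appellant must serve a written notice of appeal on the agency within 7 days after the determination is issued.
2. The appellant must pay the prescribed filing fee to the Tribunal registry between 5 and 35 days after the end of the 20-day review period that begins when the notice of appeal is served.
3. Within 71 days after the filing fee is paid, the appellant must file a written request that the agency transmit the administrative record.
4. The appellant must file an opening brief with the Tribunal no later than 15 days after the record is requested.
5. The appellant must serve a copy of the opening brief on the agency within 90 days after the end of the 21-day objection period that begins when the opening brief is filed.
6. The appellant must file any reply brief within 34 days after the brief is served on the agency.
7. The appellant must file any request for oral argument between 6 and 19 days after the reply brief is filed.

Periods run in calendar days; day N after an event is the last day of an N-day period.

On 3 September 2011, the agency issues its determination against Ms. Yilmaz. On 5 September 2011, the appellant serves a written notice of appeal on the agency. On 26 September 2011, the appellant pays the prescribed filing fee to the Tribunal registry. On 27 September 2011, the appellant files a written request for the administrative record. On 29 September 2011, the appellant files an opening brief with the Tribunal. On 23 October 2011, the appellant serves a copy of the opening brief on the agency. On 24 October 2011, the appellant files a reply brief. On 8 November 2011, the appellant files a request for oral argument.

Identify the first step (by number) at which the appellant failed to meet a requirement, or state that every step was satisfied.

Step 2

Step 1 — counting 7 days from 3 September 2011 (when the determination is issued) gives a deadline of 10 September 2011; completed 5 September 2011, before the deadline.
Step 2 — 5 and 35 days from 25 September 2011 (end of the 20-day review period, which began when the notice of appeal is served on 5 September 2011) are 30 September 2011 and 30 October 2011 respectively; 26 September 2011 is 4 days too early.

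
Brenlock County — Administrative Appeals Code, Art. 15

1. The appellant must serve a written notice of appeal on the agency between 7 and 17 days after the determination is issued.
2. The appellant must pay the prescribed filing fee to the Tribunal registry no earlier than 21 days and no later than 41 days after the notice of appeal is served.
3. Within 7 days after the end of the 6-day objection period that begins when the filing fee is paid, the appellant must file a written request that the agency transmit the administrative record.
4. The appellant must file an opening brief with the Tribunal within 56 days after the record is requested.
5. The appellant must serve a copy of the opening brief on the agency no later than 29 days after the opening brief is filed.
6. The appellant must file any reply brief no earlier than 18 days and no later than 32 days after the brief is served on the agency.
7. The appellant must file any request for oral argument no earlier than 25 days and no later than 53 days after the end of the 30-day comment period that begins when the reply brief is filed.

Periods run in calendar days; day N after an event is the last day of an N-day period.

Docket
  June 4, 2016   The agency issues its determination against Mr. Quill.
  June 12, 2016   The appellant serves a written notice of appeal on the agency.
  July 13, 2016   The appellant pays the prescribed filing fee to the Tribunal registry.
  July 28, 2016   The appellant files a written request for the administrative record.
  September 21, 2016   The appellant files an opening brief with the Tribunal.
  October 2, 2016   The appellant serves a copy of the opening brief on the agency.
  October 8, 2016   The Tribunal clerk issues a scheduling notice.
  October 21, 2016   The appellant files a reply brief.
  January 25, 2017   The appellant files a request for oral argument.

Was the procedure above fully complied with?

No

Step 1: the window is 7–17 days after June 4, 2016 (when the determination is issued), so June 11, 2016 through June 21, 2016; done June 12, 2016, which is between those dates.
Step 2: the window is 21–41 days after June 12, 2016 (when the notice of appeal is served), so July 3, 2016 through July 23, 2016; July 13, 2016 falls inside that range.
Step 3: 7 days after July 19, 2016 (end of the 6-day objection period, which began when the filing fee is paid on July 13, 2016) is July 26, 2016; July 28, 2016 misses that deadline by 2 days.
No need to go further; step 3 was not satisfied.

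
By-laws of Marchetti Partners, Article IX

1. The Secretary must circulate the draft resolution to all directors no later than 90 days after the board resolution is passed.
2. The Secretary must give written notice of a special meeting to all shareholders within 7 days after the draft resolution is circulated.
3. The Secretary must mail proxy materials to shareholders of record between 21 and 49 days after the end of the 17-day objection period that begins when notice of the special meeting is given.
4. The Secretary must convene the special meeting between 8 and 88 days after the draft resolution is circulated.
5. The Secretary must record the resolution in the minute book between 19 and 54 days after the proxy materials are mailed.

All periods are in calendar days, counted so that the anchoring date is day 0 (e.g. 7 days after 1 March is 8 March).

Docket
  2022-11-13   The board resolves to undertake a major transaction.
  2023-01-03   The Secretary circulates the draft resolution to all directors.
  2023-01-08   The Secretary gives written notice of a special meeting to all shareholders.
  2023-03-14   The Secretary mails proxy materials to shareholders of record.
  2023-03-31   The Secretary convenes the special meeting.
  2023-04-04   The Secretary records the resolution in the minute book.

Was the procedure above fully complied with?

(1) due by 2022-11-13 + 90 days = 2023-02-11; 2023-01-03 is within that limit.
(2) due by 2023-01-03 + 7 days = 2023-01-10; done 2023-01-08 — timely.
(3) the permitted window runs from 2023-01-25 + 21 = 2023-02-15 to 2023-01-25 + 49 = 2023-03-15; done 2023-03-14, which is between those dates.
(4) the permitted window runs from 2023-01-03 + 8 = 2023-01-11 to 2023-01-03 + 88 = 2023-04-01; 2023-03-31 falls inside that range.
(5) the permitted window runs from 2023-03-14 + 19 = 2023-04-02 to 2023-03-14 + 54 = 2023-05-07; done 2023-04-04, which is between those dates.

Yes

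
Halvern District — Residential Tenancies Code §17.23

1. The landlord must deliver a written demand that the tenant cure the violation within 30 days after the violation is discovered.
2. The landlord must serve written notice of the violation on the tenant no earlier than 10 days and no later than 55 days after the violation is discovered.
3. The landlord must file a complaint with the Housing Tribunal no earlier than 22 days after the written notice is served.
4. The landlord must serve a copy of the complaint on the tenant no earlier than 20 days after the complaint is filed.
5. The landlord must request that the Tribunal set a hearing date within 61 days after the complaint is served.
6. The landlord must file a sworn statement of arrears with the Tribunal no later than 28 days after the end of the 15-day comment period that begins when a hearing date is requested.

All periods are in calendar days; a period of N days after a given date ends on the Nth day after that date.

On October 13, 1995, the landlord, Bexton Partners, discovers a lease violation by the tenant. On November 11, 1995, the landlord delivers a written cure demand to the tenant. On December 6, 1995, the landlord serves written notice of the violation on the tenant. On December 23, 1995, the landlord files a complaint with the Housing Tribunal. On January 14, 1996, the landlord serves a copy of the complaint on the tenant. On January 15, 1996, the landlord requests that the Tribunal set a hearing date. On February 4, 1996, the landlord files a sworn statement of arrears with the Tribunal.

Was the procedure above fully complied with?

No

Step 1 — counting 30 days from October 13, 1995 (when the violation is discovered) gives a deadline of November 12, 1995; completed November 11, 1995, before the deadline.
Step 2 — 10 and 55 days from October 13, 1995 (when the violation is discovered) are October 23, 1995 and December 7, 1995 respectively; done December 6, 1995, which is between those dates.
Step 3 — must wait 22 days from December 6, 1995 (when the written notice is served), so not before December 28, 1995; December 23, 1995 is 5 days before the earliest permitted date.
No need to go further; step 3 was not satisfied.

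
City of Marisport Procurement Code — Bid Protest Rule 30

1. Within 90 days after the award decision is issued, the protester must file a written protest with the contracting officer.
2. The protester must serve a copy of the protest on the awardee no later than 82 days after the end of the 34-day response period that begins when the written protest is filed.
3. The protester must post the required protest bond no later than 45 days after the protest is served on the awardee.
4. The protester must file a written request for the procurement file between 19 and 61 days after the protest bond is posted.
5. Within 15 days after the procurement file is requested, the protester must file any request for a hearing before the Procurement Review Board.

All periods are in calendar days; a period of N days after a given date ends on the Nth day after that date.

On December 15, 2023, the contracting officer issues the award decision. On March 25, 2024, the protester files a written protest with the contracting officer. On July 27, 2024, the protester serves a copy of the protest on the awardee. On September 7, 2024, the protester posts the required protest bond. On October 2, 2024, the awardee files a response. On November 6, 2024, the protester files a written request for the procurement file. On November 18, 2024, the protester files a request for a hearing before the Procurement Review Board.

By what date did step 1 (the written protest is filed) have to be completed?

Step 1 runs from December 15, 2023, when the award decision is issued. 90 days after December 15, 2023 is March 14, 2024.

March 14, 2024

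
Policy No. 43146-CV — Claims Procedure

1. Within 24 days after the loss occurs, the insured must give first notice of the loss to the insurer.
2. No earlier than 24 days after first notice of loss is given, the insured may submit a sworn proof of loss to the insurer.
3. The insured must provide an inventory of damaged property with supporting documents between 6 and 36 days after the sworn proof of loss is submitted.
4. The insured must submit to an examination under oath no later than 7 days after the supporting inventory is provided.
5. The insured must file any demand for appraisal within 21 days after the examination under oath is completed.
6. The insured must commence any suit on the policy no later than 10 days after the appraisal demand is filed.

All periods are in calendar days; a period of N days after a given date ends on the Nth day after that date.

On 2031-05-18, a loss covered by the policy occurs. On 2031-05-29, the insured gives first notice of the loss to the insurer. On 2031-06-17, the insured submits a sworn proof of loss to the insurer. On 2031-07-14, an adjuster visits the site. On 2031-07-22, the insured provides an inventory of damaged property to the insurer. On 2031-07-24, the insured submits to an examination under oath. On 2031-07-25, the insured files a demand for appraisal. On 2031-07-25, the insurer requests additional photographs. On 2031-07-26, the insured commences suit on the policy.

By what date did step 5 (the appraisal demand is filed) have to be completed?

2031-08-14

Step 5 runs from 2031-07-24, when the examination under oath is completed. 21 days after 2031-07-24 is 2031-08-14.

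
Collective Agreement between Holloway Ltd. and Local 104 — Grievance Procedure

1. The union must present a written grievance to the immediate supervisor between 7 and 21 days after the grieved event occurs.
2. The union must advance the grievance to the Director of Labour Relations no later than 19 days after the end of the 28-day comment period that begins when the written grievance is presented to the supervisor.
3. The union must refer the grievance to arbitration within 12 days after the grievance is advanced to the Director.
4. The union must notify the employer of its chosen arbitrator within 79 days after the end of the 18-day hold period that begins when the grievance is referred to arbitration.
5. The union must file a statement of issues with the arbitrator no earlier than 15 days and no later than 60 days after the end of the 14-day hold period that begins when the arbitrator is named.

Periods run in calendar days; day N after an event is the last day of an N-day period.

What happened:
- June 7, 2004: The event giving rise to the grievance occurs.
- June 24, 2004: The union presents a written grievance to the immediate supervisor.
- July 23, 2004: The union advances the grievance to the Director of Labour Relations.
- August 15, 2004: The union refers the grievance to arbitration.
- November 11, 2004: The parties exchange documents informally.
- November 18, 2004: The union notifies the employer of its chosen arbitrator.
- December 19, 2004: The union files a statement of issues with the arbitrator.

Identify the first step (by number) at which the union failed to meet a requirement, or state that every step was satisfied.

Step 1: the window is 7–21 days after June 7, 2004 (when the grieved event occurs), so June 14, 2004 through June 28, 2004; done June 24, 2004, which is between those dates.
Step 2: 19 days after July 22, 2004 (end of the 28-day comment period, which began when the written grievance is presented to the supervisor on June 24, 2004) is August 10, 2004; completed July 23, 2004, before the deadline.
Step 3: 12 days after July 23, 2004 (when the grievance is advanced to the Director) is August 4, 2004; done August 15, 2004 — 11 days late.

Step 3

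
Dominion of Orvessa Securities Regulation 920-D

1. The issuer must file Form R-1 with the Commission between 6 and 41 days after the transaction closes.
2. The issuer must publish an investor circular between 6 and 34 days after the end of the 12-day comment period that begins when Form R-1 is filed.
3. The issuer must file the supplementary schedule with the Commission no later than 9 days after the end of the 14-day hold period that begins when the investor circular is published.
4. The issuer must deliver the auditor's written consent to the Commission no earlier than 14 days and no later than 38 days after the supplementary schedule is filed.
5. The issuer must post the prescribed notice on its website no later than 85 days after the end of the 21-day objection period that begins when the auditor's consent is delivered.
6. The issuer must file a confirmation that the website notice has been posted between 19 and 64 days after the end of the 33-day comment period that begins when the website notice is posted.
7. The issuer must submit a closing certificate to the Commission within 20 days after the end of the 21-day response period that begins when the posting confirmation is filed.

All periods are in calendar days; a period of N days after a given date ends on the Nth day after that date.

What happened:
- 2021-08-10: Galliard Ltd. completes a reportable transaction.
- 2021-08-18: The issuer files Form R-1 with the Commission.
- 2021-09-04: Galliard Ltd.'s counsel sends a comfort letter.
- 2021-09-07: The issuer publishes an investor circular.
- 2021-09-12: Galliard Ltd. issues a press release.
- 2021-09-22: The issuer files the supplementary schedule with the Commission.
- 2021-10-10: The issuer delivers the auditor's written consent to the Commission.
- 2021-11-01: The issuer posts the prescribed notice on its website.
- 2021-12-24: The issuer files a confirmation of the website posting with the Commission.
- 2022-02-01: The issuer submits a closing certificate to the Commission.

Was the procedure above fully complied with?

Yes

(1) the permitted window runs from 2021-08-10 + 6 = 2021-08-16 to 2021-08-10 + 41 = 2021-09-20; 2021-08-18 falls inside that range.
(2) the permitted window runs from 2021-08-30 + 6 = 2021-09-05 to 2021-08-30 + 34 = 2021-10-03; 2021-09-07 falls inside that range.
(3) due by 2021-09-21 + 9 days = 2021-09-30; done 2021-09-22 — timely.
(4) the permitted window runs from 2021-09-22 + 14 = 2021-10-06 to 2021-09-22 + 38 = 2021-10-30; done 2021-10-10, which is between those dates.
(5) due by 2021-10-31 + 85 days = 2022-01-24; 2021-11-01 is within that limit.
(6) the permitted window runs from 2021-12-04 + 19 = 2021-12-23 to 2021-12-04 + 64 = 2022-02-06; 2021-12-24 falls inside that range.
(7) due by 2022-01-14 + 20 days = 2022-02-03; done 2022-02-01 — timely.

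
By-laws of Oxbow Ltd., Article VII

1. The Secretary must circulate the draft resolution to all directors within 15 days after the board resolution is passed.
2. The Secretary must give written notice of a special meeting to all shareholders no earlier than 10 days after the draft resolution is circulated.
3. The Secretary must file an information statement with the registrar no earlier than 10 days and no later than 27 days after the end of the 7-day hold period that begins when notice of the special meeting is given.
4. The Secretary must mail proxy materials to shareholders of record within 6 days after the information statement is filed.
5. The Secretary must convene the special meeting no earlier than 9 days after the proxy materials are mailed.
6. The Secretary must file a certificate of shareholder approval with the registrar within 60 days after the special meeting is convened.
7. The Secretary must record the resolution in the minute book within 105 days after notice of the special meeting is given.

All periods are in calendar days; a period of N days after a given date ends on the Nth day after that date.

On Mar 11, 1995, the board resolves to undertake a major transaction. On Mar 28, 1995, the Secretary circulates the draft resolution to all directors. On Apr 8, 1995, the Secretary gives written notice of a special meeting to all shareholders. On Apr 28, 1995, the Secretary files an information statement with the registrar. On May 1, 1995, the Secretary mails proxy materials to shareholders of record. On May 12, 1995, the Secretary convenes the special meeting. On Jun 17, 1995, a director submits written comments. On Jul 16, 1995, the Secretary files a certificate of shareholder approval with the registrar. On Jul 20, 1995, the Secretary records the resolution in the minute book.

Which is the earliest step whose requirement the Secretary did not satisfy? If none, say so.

(1) due by Mar 11, 1995 + 15 days = Mar 26, 1995; not done until Mar 28, 1995, 2 days after the deadline.
That is the first point of non-compliance.

Step 1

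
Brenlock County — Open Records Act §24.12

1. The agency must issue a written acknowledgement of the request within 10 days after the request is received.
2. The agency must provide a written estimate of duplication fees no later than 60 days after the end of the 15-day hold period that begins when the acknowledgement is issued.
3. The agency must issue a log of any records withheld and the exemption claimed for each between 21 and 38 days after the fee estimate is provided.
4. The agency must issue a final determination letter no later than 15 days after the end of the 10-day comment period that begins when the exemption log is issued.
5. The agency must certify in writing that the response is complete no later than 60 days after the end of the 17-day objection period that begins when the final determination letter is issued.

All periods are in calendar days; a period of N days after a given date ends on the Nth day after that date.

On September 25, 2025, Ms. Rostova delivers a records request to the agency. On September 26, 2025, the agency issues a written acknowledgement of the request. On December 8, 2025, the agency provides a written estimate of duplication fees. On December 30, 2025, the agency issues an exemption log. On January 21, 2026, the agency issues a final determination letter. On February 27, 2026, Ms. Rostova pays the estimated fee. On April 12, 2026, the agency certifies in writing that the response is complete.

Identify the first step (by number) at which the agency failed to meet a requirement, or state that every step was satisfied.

Step 1: 10 days after September 25, 2025 (when the request is received) is October 5, 2025; September 26, 2025 is within that limit.
Step 2: 60 days after October 11, 2025 (end of the 15-day hold period, which began when the acknowledgement is issued on September 26, 2025) is December 10, 2025; done December 8, 2025 — timely.
Step 3: the window is 21–38 days after December 8, 2025 (when the fee estimate is provided), so December 29, 2025 through January 15, 2026; done December 30, 2025 — within the window.
Step 4: 15 days after January 9, 2026 (end of the 10-day comment period, which began when the exemption log is issued on December 30, 2025) is January 24, 2026; January 21, 2026 is within that limit.
Step 5: 60 days after February 7, 2026 (end of the 17-day objection period, which began when the final determination letter is issued on January 21, 2026) is April 8, 2026; April 12, 2026 misses that deadline by 4 days.

Step 5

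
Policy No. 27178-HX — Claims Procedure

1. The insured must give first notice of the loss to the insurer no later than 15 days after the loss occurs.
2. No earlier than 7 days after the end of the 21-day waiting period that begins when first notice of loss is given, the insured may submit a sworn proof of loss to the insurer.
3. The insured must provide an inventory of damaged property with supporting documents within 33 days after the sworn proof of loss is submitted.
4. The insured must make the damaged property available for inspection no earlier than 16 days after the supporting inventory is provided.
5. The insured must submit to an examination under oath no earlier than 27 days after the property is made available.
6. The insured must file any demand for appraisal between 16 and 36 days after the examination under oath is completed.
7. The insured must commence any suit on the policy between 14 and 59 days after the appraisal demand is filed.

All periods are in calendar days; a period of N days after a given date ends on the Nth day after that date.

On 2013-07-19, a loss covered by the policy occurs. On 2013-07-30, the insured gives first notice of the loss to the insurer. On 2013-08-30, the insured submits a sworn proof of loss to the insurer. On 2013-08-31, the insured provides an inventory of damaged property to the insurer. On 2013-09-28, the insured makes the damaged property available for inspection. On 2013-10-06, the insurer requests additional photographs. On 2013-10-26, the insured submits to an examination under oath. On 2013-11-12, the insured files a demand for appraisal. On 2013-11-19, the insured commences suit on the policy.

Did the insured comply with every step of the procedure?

Step 1: 15 days after 2013-07-19 (when the loss occurs) is 2013-08-03; done 2013-07-30 — timely.
Step 2: the earliest permitted date is 7 days after 2013-08-20 (end of the 21-day waiting period, which began when first notice of loss is given on 2013-07-30), i.e. 2013-08-27; 2013-08-30 is on or after that date.
Step 3: 33 days after 2013-08-30 (when the sworn proof of loss is submitted) is 2013-10-02; done 2013-08-31 — timely.
Step 4: the earliest permitted date is 16 days after 2013-08-31 (when the supporting inventory is provided), i.e. 2013-09-16; 2013-09-28 is on or after that date.
Step 5: the earliest permitted date is 27 days after 2013-09-28 (when the property is made available), i.e. 2013-10-25; done 2013-10-26 — permitted.
Step 6: the window is 16–36 days after 2013-10-26 (when the examination under oath is completed), so 2013-11-11 through 2013-12-01; done 2013-11-12 — within the window.
Step 7: the window is 14–59 days after 2013-11-12 (when the appraisal demand is filed), so 2013-11-26 through 2014-01-10; 2013-11-19 is 7 days too early.
Later steps need not be reached.

No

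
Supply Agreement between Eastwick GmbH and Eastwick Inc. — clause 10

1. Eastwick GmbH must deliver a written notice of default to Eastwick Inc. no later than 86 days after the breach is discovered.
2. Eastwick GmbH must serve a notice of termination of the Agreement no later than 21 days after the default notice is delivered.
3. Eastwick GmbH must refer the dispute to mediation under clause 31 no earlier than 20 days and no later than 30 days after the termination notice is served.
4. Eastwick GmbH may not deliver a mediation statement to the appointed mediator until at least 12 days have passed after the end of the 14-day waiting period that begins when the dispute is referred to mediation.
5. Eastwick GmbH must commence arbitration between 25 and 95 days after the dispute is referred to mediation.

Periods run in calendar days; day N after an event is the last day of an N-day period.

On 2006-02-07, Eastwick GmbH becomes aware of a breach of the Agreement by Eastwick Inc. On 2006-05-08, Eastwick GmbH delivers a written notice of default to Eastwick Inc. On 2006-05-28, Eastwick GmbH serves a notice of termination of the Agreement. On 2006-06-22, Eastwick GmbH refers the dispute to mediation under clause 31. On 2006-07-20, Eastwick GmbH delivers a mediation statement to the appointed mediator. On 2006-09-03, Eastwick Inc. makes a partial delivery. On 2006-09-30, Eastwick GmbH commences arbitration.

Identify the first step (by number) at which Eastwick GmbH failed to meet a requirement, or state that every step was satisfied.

Step 1: 86 days after 2006-02-07 (when the breach is discovered) is 2006-05-04; 2006-05-08 misses that deadline by 4 days.

Step 1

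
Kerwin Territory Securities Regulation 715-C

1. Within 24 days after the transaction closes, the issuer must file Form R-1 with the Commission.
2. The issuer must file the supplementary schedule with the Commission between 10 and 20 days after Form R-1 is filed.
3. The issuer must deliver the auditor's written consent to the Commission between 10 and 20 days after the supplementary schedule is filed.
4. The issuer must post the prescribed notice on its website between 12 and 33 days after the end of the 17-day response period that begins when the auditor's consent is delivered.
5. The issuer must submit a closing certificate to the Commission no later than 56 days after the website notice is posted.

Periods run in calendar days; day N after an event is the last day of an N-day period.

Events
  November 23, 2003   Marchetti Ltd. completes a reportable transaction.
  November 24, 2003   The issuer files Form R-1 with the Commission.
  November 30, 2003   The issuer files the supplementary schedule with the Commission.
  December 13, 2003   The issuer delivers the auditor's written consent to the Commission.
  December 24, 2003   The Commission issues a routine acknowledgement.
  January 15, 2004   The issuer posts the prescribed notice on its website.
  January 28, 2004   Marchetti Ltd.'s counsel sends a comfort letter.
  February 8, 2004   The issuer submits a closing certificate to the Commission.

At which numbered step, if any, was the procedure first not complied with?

(1) due by November 23, 2003 + 24 days = December 17, 2003; November 24, 2003 is within that limit.
(2) the permitted window runs from November 24, 2003 + 10 = December 4, 2003 to November 24, 2003 + 20 = December 14, 2003; November 30, 2003 is 4 days too early.

Step 2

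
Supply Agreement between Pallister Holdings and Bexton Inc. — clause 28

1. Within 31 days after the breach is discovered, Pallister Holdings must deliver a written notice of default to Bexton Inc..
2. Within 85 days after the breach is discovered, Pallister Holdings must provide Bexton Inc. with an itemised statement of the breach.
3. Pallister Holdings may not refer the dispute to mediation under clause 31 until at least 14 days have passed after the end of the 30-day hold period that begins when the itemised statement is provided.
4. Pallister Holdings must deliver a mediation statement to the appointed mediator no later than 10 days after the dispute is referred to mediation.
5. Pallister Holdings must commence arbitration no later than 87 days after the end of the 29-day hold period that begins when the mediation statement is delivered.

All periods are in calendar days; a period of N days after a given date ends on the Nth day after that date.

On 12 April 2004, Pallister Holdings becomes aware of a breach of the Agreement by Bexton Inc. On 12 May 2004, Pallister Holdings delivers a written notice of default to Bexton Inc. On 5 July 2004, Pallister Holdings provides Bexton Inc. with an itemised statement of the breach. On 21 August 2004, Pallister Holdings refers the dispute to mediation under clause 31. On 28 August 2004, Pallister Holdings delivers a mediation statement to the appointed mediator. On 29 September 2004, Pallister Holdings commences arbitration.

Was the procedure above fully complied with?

Yes

Step 1: 31 days after 12 April 2004 (when the breach is discovered) is 13 May 2004; 12 May 2004 is within that limit.
Step 2: 85 days after 12 April 2004 (when the breach is discovered) is 6 July 2004; done 5 July 2004 — timely.
Step 3: the earliest permitted date is 14 days after 4 August 2004 (end of the 30-day hold period, which began when the itemised statement is provided on 5 July 2004), i.e. 18 August 2004; 21 August 2004 is on or after that date.
Step 4: 10 days after 21 August 2004 (when the dispute is referred to mediation) is 31 August 2004; done 28 August 2004 — timely.
Step 5: 87 days after 26 September 2004 (end of the 29-day hold period, which began when the mediation statement is delivered on 28 August 2004) is 22 December 2004; done 29 September 2004 — timely.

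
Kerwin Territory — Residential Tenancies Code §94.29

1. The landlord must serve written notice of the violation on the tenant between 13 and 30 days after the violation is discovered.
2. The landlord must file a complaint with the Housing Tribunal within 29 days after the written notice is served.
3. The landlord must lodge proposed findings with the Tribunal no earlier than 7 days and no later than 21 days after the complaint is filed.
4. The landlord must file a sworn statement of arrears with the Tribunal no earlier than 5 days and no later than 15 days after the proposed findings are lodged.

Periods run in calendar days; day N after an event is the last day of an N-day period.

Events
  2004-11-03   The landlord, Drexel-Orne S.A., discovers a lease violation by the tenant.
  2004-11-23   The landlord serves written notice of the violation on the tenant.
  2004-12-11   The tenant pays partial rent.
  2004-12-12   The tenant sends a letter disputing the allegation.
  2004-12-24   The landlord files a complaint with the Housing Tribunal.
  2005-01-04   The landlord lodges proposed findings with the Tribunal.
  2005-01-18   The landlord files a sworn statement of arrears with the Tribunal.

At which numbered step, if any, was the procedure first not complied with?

Step 2

Step 1 — 13 and 30 days from 2004-11-03 (when the violation is discovered) are 2004-11-16 and 2004-12-03 respectively; 2004-11-23 falls inside that range.
Step 2 — counting 29 days from 2004-11-23 (when the written notice is served) gives a deadline of 2004-12-22; not done until 2004-12-24, 2 days after the deadline.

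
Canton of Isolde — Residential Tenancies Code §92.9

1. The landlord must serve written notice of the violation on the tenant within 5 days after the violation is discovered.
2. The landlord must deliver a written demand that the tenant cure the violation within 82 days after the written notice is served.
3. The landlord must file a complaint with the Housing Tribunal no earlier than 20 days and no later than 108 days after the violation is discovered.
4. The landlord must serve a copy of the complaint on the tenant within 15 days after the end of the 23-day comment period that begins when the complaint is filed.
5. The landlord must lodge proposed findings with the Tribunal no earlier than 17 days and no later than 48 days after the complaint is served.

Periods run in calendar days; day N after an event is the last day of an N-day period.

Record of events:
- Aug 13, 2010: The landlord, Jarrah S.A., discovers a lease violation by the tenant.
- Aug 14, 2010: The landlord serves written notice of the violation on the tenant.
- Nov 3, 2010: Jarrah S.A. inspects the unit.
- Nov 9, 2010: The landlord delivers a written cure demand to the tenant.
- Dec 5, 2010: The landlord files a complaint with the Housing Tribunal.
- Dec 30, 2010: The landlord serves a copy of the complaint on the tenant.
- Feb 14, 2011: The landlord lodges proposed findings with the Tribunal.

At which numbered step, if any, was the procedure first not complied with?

Step 2

Step 1: 5 days after Aug 13, 2010 (when the violation is discovered) is Aug 18, 2010; Aug 14, 2010 is within that limit.
Step 2: 82 days after Aug 14, 2010 (when the written notice is served) is Nov 4, 2010; not done until Nov 9, 2010, 5 days after the deadline.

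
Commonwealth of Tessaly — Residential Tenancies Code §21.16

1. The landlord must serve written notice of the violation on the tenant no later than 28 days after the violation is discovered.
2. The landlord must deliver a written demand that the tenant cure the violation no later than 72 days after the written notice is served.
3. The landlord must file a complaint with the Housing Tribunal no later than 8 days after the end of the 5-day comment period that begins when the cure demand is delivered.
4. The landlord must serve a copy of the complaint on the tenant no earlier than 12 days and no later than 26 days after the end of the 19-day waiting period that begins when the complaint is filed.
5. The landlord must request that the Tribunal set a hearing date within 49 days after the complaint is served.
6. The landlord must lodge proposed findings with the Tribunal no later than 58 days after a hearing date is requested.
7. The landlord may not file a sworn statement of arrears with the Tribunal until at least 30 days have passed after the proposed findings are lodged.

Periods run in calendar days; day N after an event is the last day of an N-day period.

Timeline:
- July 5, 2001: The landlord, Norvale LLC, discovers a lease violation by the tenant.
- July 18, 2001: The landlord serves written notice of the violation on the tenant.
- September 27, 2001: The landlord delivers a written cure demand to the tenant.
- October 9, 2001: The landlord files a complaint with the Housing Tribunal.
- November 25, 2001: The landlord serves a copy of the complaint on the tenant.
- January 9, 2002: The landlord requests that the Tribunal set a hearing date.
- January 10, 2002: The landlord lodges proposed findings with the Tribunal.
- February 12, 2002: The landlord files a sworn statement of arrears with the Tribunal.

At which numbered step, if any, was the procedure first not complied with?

Step 4

Step 1 — counting 28 days from July 5, 2001 (when the violation is discovered) gives a deadline of August 2, 2001; July 18, 2001 is within that limit.
Step 2 — counting 72 days from July 18, 2001 (when the written notice is served) gives a deadline of September 28, 2001; completed September 27, 2001, before the deadline.
Step 3 — counting 8 days from October 2, 2001 (end of the 5-day comment period, which began when the cure demand is delivered on September 27, 2001) gives a deadline of October 10, 2001; done October 9, 2001 — timely.
Step 4 — 12 and 26 days from October 28, 2001 (end of the 19-day waiting period, which began when the complaint is filed on October 9, 2001) are November 9, 2001 and November 23, 2001 respectively; done November 25, 2001 — 2 days after the window closed.
No need to go further; step 4 was not satisfied.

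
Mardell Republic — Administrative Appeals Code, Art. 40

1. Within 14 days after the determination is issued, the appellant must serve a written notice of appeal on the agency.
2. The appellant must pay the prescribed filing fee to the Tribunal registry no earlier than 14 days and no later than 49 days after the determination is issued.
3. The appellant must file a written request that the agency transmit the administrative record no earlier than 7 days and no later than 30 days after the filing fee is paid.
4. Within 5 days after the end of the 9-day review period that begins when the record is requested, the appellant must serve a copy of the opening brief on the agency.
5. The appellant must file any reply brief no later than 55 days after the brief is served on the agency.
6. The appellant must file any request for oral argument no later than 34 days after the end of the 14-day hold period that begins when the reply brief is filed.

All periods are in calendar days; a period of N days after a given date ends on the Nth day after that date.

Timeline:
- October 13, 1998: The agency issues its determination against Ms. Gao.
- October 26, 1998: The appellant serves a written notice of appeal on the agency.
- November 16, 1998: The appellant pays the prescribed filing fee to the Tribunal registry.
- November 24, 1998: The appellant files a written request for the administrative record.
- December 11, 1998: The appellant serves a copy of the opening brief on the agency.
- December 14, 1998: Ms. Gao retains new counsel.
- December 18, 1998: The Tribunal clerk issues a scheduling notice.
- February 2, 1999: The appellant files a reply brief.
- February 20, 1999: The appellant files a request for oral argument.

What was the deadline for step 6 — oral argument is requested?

The reply brief is filed on February 2, 1999; the 14-day hold period therefore ends February 16, 1999, and step 6 runs from that date. 34 days after February 16, 1999 is March 22, 1999.

March 22, 1999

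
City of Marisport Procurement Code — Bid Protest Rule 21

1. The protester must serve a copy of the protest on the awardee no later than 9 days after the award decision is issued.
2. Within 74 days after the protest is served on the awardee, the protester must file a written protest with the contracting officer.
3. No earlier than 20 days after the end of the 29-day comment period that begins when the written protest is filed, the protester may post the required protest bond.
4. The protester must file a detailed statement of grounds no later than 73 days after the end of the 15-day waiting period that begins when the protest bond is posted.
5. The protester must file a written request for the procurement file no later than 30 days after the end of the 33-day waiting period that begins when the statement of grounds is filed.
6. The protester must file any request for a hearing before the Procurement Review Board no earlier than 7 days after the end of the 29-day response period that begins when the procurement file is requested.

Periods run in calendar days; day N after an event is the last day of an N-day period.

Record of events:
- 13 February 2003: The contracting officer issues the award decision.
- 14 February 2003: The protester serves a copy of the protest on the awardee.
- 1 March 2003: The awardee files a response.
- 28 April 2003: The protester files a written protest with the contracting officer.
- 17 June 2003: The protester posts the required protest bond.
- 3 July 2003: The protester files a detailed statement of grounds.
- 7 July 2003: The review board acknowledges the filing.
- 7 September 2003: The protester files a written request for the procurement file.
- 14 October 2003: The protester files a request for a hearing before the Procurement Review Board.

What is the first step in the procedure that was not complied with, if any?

Step 5

Step 1 — counting 9 days from 13 February 2003 (when the award decision is issued) gives a deadline of 22 February 2003; done 14 February 2003 — timely.
Step 2 — counting 74 days from 14 February 2003 (when the protest is served on the awardee) gives a deadline of 29 April 2003; done 28 April 2003 — timely.
Step 3 — must wait 20 days from 27 May 2003 (end of the 29-day comment period, which began when the written protest is filed on 28 April 2003), so not before 16 June 2003; 17 June 2003 is on or after that date.
Step 4 — counting 73 days from 2 July 2003 (end of the 15-day waiting period, which began when the protest bond is posted on 17 June 2003) gives a deadline of 13 September 2003; completed 3 July 2003, before the deadline.
Step 5 — counting 30 days from 5 August 2003 (end of the 33-day waiting period, which began when the statement of grounds is filed on 3 July 2003) gives a deadline of 4 September 2003; done 7 September 2003 — 3 days late.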